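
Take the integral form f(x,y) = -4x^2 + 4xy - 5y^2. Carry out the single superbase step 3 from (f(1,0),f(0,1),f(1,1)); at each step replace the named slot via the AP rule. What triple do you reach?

start (-4,-5,-5) = (f(1,0),f(0,1),f(1,1))
replace slot 3: 2·((-4)+(-5)) − (-5) = -13 → (-4,-5,-13)

-4,-5,-13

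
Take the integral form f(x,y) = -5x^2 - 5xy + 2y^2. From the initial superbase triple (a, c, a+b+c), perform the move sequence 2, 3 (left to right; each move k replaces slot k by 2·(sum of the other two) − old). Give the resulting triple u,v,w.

start (-5,2,-8) = (f(1,0),f(0,1),f(1,1))
replace slot 2: 2·((-5)+(-8)) − 2 = -28 → (-5,-28,-8)
replace slot 3: 2·((-5)+(-28)) − (-8) = -58 → (-5,-28,-58)

-5,-28,-58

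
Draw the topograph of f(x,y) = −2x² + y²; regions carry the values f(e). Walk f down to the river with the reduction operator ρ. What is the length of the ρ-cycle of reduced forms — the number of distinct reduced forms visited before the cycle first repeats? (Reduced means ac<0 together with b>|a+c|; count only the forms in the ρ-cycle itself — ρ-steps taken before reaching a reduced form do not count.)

D = 8, ⌊√D⌋ = 2
descent: ρ → (1,2,-1)  [lands on river]
river: ρ → (-1,2,1)
ρ-cycle length = 2 (tail of 1 descent step not counted)

2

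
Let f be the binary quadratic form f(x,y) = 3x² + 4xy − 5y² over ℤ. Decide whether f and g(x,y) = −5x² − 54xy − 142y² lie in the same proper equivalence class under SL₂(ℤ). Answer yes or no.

D₁ = 76, D₂ = 76
river cycle of f (length 6): (-5, 6, 2), (2, 6, -5), (-5, 4, 3), (3, 8, -1), (-1, 8, 3), (3, 4, -5)
river cycle of g (length 6): (-5, 6, 2), (2, 6, -5), (-5, 4, 3), (3, 8, -1), (-1, 8, 3), (3, 4, -5)
cycles coincide ⇒ equivalent

yes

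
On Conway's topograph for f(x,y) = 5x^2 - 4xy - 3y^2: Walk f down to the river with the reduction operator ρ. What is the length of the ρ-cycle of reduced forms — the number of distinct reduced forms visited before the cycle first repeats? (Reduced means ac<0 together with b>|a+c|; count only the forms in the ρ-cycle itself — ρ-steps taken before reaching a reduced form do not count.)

D = 76, ⌊√D⌋ = 8
descent: ρ → (-3,4,5)  [lands on river]
river: ρ → (5,6,-2)
river: ρ → (-2,6,5)
river: ρ → (5,4,-3)
river: ρ → (-3,8,1)
river: ρ → (1,8,-3)
ρ-cycle length = 6 (tail of 1 descent step not counted)

6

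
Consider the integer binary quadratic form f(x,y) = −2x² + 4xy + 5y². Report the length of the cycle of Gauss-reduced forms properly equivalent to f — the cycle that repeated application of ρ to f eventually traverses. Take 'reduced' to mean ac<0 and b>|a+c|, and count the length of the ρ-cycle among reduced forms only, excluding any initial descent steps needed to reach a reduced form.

D = 56, ⌊√D⌋ = 7
river: ρ → (5,6,-1)
river: ρ → (-1,6,5)
river: ρ → (5,4,-2)
river: ρ → (-2,4,5)
ρ-cycle length = 4 (tail of 0 descent steps not counted)

4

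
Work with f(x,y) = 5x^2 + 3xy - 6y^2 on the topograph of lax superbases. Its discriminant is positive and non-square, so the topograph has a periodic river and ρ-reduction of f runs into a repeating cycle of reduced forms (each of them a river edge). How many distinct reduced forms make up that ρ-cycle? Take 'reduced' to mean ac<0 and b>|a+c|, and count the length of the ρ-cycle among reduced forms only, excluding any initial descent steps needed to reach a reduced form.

D = 129, ⌊√D⌋ = 11
river: ρ → (-6,9,2)
river: ρ → (2,11,-1)
river: ρ → (-1,11,2)
river: ρ → (2,9,-6)
river: ρ → (-6,3,5)
river: ρ → (5,7,-4)
river: ρ → (-4,9,3)
river: ρ → (3,9,-4)
river: ρ → (-4,7,5)
river: ρ → (5,3,-6)
ρ-cycle length = 10 (tail of 0 descent steps not counted)

10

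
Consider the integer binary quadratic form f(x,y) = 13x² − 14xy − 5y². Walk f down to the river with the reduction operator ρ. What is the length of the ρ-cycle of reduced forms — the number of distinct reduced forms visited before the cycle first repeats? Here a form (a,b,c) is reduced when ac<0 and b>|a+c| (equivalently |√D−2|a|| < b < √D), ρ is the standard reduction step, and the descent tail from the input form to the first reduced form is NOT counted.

D = 456, ⌊√D⌋ = 21
descent: ρ → (-5,14,13)  [lands on river]
river: ρ → (13,12,-6)
river: ρ → (-6,12,13)
river: ρ → (13,14,-5)
river: ρ → (-5,16,10)
river: ρ → (10,4,-11)
river: ρ → (-11,18,3)
river: ρ → (3,18,-11)
river: ρ → (-11,4,10)
river: ρ → (10,16,-5)
ρ-cycle length = 10 (tail of 1 descent step not counted)

10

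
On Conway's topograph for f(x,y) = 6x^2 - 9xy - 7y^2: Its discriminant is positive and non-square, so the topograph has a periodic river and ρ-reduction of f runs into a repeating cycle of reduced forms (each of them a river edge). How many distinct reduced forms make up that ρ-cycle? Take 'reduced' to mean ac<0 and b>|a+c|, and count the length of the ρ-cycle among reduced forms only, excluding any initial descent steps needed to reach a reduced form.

D = 249, ⌊√D⌋ = 15
descent: ρ → (-7,9,6)  [lands on river]
river: ρ → (6,15,-1)
river: ρ → (-1,15,6)
river: ρ → (6,9,-7)
river: ρ → (-7,5,8)
river: ρ → (8,11,-4)
river: ρ → (-4,13,5)
river: ρ → (5,7,-10)
river: ρ → (-10,13,2)
river: ρ → (2,15,-3)
river: ρ → (-3,15,2)
river: ρ → (2,13,-10)
river: ρ → (-10,7,5)
river: ρ → (5,13,-4)
river: ρ → (-4,11,8)
river: ρ → (8,5,-7)
ρ-cycle length = 16 (tail of 1 descent step not counted)

16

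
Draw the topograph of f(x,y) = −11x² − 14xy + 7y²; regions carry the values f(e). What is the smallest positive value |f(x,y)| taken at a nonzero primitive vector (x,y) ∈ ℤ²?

descent: ρ → (7,14,-11)  [lands on river]
river: ρ → (-11,8,10)
river: ρ → (10,12,-9)
river: ρ → (-9,6,13)
river: ρ → (13,20,-2)
river: ρ → (-2,20,13)
river: ρ → (13,6,-9)
river: ρ → (-9,12,10)
river: ρ → (10,8,-11)
river: ρ → (-11,14,7)
closes: descent 1, river 10
min |a| on river = 2

2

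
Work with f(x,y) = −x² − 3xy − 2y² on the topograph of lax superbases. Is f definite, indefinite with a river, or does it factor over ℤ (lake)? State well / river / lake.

D = b²−4ac = (-3)² − 4·(-1)·(-2) = 1
D = 1² is a perfect square ⇒ form factors over ℤ ⇒ lakes

lake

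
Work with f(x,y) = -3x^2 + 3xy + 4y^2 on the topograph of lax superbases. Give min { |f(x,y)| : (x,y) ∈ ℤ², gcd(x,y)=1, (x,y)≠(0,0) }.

river: ρ → (4,5,-2)
river: ρ → (-2,7,1)
river: ρ → (1,7,-2)
river: ρ → (-2,5,4)
river: ρ → (4,3,-3)
river: ρ → (-3,3,4)
closes: descent 0, river 6
min |a| on river = 1

1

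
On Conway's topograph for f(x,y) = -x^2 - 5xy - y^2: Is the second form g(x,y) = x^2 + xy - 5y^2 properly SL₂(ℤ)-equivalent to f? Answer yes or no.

D₁ = 21, D₂ = 21
river cycle of f (length 2): (-1, 3, 3), (3, 3, -1)
river cycle of g (length 2): (1, 3, -3), (-3, 3, 1)
cycles differ ⇒ inequivalent

no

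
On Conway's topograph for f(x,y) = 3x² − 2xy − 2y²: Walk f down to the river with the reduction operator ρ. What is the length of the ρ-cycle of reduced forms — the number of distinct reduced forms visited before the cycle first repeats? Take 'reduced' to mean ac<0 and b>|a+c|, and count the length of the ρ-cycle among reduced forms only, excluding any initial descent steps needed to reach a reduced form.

D = 28, ⌊√D⌋ = 5
descent: ρ → (-2,2,3)  [lands on river]
river: ρ → (3,4,-1)
river: ρ → (-1,4,3)
river: ρ → (3,2,-2)
ρ-cycle length = 4 (tail of 1 descent step not counted)

4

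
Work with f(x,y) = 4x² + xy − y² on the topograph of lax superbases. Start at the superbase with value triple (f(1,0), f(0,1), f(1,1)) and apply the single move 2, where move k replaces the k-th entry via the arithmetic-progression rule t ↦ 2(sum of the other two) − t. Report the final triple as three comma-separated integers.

start (4,-1,4) = (f(1,0),f(0,1),f(1,1))
replace slot 2: 2·(4+4) − (-1) = 17 → (4,17,4)

4,17,4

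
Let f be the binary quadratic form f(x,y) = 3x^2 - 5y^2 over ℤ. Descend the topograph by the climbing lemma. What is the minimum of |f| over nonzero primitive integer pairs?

descent: ρ → (-5,0,3)
descent: ρ → (3,6,-2)  [lands on river]
river: ρ → (-2,6,3)
closes: descent 2, river 2
min |a| on river = 2

2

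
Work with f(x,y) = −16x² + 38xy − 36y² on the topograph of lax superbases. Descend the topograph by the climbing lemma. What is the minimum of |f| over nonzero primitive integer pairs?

translate: b→-6 (≡-38 mod 32), so (16,-38,36)→(16,-6,14)
flip: (16,-6,14)→(14,6,16)
reduced (well bottom): (14,6,16) with a≤c, −a<b≤a
well minimum |f| = |-14| = 14 (negative-definite)

14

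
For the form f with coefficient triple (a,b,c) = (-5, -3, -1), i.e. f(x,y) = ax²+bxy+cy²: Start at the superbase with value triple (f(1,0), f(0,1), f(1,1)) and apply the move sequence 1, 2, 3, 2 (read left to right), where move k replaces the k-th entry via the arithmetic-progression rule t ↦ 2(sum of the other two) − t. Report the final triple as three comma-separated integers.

start (-5,-1,-9) = (f(1,0),f(0,1),f(1,1))
replace slot 1: 2·((-1)+(-9)) − (-5) = -15 → (-15,-1,-9)
replace slot 2: 2·((-15)+(-9)) − (-1) = -47 → (-15,-47,-9)
replace slot 3: 2·((-15)+(-47)) − (-9) = -115 → (-15,-47,-115)
replace slot 2: 2·((-15)+(-115)) − (-47) = -213 → (-15,-213,-115)

-15,-213,-115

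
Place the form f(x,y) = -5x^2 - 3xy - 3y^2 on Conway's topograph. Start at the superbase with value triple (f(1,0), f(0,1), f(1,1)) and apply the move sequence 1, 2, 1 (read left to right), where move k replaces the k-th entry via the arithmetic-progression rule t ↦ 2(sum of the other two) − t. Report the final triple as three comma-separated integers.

start (-5,-3,-11) = (f(1,0),f(0,1),f(1,1))
replace slot 1: 2·((-3)+(-11)) − (-5) = -23 → (-23,-3,-11)
replace slot 2: 2·((-23)+(-11)) − (-3) = -65 → (-23,-65,-11)
replace slot 1: 2·((-65)+(-11)) − (-23) = -129 → (-129,-65,-11)

-129,-65,-11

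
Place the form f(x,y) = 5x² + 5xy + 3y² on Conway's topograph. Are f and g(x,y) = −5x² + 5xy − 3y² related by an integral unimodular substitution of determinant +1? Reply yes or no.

D₁ = -35, D₂ = -35
f: flip: (5,5,3)→(3,-5,5)
f: translate: b→1 (≡-5 mod 6), so (3,-5,5)→(3,1,3)
f: reduced (well bottom): (3,1,3) with a≤c, −a<b≤a
g is negative-definite; reduce −g:
−g: translate: b→5 (≡-5 mod 10), so (5,-5,3)→(5,5,3)
−g: flip: (5,5,3)→(3,-5,5)
−g: translate: b→1 (≡-5 mod 6), so (3,-5,5)→(3,1,3)
−g: reduced (well bottom): (3,1,3) with a≤c, −a<b≤a
flip sign back: reduced form of g is (-3,-1,-3)
reduced forms (3, 1, 3) vs (-3, -1, -3) ⇒ inequivalent

no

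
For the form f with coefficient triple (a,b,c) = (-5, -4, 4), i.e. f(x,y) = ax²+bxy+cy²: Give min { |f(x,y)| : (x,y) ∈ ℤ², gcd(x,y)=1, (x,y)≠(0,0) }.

descent: ρ → (4,4,-5)  [lands on river]
river: ρ → (-5,6,3)
river: ρ → (3,6,-5)
river: ρ → (-5,4,4)
closes: descent 1, river 4
min |a| on river = 3

3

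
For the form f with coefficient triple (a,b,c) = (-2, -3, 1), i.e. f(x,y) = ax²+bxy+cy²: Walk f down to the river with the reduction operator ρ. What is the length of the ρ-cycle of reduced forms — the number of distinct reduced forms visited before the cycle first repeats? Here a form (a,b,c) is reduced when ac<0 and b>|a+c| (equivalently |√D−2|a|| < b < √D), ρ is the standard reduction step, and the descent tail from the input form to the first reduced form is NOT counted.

D = 17, ⌊√D⌋ = 4
descent: ρ → (1,3,-2)  [lands on river]
river: ρ → (-2,1,2)
river: ρ → (2,3,-1)
river: ρ → (-1,3,2)
river: ρ → (2,1,-2)
river: ρ → (-2,3,1)
ρ-cycle length = 6 (tail of 1 descent step not counted)

6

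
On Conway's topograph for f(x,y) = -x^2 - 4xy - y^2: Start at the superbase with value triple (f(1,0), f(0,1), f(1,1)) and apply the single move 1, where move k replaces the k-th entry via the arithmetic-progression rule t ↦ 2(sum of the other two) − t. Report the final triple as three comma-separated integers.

start (-1,-1,-6) = (f(1,0),f(0,1),f(1,1))
replace slot 1: 2·((-1)+(-6)) − (-1) = -13 → (-13,-1,-6)

-13,-1,-6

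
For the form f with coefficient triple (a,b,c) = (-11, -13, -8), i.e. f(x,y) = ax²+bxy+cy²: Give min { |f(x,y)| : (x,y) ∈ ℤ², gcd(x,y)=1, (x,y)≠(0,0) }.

translate: b→-9 (≡13 mod 22), so (11,13,8)→(11,-9,6)
flip: (11,-9,6)→(6,9,11)
translate: b→-3 (≡9 mod 12), so (6,9,11)→(6,-3,8)
reduced (well bottom): (6,-3,8) with a≤c, −a<b≤a
well minimum |f| = |-6| = 6 (negative-definite)

6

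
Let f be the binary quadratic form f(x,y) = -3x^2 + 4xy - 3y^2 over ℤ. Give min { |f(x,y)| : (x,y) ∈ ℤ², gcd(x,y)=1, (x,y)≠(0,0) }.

translate: b→2 (≡-4 mod 6), so (3,-4,3)→(3,2,2)
flip: (3,2,2)→(2,-2,3)
translate: b→2 (≡-2 mod 4), so (2,-2,3)→(2,2,3)
reduced (well bottom): (2,2,3) with a≤c, −a<b≤a
well minimum |f| = |-2| = 2 (negative-definite)

2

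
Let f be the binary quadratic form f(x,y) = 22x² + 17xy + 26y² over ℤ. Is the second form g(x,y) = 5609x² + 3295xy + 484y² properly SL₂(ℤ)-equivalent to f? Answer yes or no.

D₁ = -1999, D₂ = -1999
f: reduced (well bottom): (22,17,26) with a≤c, −a<b≤a
g: flip: (5609,3295,484)→(484,-3295,5609)
g: translate: b→-391 (≡-3295 mod 968), so (484,-3295,5609)→(484,-391,80)
g: flip: (484,-391,80)→(80,391,484)
g: translate: b→71 (≡391 mod 160), so (80,391,484)→(80,71,22)
g: flip: (80,71,22)→(22,-71,80)
g: translate: b→17 (≡-71 mod 44), so (22,-71,80)→(22,17,26)
g: reduced (well bottom): (22,17,26) with a≤c, −a<b≤a
reduced forms (22, 17, 26) vs (22, 17, 26) ⇒ equivalent

yes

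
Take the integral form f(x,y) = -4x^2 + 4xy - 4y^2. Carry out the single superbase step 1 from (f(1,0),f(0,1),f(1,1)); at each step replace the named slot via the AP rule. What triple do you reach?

start (-4,-4,-4) = (f(1,0),f(0,1),f(1,1))
replace slot 1: 2·((-4)+(-4)) − (-4) = -12 → (-12,-4,-4)

-12,-4,-4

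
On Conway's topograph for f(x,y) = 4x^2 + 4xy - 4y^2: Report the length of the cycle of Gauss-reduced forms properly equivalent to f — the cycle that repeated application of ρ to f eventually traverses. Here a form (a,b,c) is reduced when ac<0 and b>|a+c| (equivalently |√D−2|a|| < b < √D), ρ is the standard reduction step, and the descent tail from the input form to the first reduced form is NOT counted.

D = 80, ⌊√D⌋ = 8
river: ρ → (-4,4,4)
river: ρ → (4,4,-4)
ρ-cycle length = 2 (tail of 0 descent steps not counted)

2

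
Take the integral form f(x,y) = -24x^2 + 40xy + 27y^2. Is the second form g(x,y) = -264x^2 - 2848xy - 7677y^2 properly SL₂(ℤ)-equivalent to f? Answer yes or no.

D₁ = 4192, D₂ = 4192
river cycle of f (length 14): (27, 14, -37), (-37, 60, 4), (4, 60, -37), (-37, 14, 27), (27, 40, -24), (-24, 56, 11), (11, 54, -29), (-29, 62, 3), (3, 64, -8), (-8, 64, 3), … (4 more)
river cycle of g (length 14): (-37, 60, 4), (4, 60, -37), (-37, 14, 27), (27, 40, -24), (-24, 56, 11), (11, 54, -29), (-29, 62, 3), (3, 64, -8), (-8, 64, 3), (3, 62, -29), … (4 more)
cycles coincide ⇒ equivalent

yes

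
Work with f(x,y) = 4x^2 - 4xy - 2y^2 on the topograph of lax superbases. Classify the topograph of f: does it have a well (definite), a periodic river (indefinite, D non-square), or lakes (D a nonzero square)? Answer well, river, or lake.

D = b²−4ac = (-4)² − 4·4·(-2) = 48
D > 0 non-square ⇒ indefinite ⇒ periodic river

river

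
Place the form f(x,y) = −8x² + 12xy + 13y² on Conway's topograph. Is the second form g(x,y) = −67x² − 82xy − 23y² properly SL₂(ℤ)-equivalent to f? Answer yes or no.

D₁ = 560, D₂ = 560
river cycle of f (length 6): (13, 14, -7), (-7, 14, 13), (13, 12, -8), (-8, 20, 5), (5, 20, -8), (-8, 12, 13)
river cycle of g (length 6): (5, 20, -8), (-8, 12, 13), (13, 14, -7), (-7, 14, 13), (13, 12, -8), (-8, 20, 5)
cycles coincide ⇒ equivalent

yes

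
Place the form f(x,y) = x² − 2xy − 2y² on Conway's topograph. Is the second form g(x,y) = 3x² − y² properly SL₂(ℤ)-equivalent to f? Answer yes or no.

D₁ = 12, D₂ = 12
river cycle of f (length 2): (-2, 2, 1), (1, 2, -2)
river cycle of g (length 2): (-1, 2, 2), (2, 2, -1)
cycles differ ⇒ inequivalent

no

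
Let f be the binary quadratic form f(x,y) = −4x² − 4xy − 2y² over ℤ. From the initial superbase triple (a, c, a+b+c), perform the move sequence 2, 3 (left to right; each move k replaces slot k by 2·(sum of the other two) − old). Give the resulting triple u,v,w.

start (-4,-2,-10) = (f(1,0),f(0,1),f(1,1))
replace slot 2: 2·((-4)+(-10)) − (-2) = -26 → (-4,-26,-10)
replace slot 3: 2·((-4)+(-26)) − (-10) = -50 → (-4,-26,-50)

-4,-26,-50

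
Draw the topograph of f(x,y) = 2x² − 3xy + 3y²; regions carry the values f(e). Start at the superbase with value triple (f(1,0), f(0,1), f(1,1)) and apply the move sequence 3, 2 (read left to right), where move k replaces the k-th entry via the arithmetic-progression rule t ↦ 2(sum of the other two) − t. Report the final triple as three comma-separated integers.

start (2,3,2) = (f(1,0),f(0,1),f(1,1))
replace slot 3: 2·(2+3) − 2 = 8 → (2,3,8)
replace slot 2: 2·(2+8) − 3 = 17 → (2,17,8)

2,17,8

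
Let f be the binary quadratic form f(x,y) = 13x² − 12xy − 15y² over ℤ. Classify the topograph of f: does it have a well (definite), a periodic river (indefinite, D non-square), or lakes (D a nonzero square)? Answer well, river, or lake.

D = b²−4ac = (-12)² − 4·13·(-15) = 924
D > 0 non-square ⇒ indefinite ⇒ periodic river

river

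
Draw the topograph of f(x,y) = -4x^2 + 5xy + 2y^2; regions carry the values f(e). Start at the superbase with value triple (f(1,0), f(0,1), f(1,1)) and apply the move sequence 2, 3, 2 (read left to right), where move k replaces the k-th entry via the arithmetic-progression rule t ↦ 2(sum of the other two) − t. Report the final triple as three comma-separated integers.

start (-4,2,3) = (f(1,0),f(0,1),f(1,1))
replace slot 2: 2·((-4)+3) − 2 = -4 → (-4,-4,3)
replace slot 3: 2·((-4)+(-4)) − 3 = -19 → (-4,-4,-19)
replace slot 2: 2·((-4)+(-19)) − (-4) = -42 → (-4,-42,-19)

-4,-42,-19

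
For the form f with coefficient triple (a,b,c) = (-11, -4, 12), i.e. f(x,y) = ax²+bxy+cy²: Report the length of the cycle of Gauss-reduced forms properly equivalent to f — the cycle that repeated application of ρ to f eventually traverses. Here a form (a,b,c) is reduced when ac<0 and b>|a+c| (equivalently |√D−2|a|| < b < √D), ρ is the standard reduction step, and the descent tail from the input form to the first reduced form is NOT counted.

D = 544, ⌊√D⌋ = 23
descent: ρ → (12,4,-11)  [lands on river]
river: ρ → (-11,18,5)
river: ρ → (5,22,-3)
river: ρ → (-3,20,12)
ρ-cycle length = 4 (tail of 1 descent step not counted)

4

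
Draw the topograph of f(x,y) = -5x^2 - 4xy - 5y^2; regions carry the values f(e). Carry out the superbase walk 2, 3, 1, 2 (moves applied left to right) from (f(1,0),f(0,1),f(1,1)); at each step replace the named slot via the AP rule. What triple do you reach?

start (-5,-5,-14) = (f(1,0),f(0,1),f(1,1))
replace slot 2: 2·((-5)+(-14)) − (-5) = -33 → (-5,-33,-14)
replace slot 3: 2·((-5)+(-33)) − (-14) = -62 → (-5,-33,-62)
replace slot 1: 2·((-33)+(-62)) − (-5) = -185 → (-185,-33,-62)
replace slot 2: 2·((-185)+(-62)) − (-33) = -461 → (-185,-461,-62)

-185,-461,-62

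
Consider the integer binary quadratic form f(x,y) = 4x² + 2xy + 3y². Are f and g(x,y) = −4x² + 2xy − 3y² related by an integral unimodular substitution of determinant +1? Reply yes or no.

D₁ = -44, D₂ = -44
f: flip: (4,2,3)→(3,-2,4)
f: reduced (well bottom): (3,-2,4) with a≤c, −a<b≤a
g is negative-definite; reduce −g:
−g: flip: (4,-2,3)→(3,2,4)
−g: reduced (well bottom): (3,2,4) with a≤c, −a<b≤a
flip sign back: reduced form of g is (-3,-2,-4)
reduced forms (3, -2, 4) vs (-3, -2, -4) ⇒ inequivalent

no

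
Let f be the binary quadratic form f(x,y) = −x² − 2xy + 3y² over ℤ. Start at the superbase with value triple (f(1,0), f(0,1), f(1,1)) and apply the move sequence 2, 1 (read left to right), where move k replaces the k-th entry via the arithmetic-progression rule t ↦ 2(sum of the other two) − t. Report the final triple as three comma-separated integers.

start (-1,3,0) = (f(1,0),f(0,1),f(1,1))
replace slot 2: 2·((-1)+0) − 3 = -5 → (-1,-5,0)
replace slot 1: 2·((-5)+0) − (-1) = -9 → (-9,-5,0)

-9,-5,0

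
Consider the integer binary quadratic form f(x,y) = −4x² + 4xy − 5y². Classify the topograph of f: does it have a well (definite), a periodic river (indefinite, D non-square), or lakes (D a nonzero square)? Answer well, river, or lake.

D = b²−4ac = 4² − 4·(-4)·(-5) = -64
D < 0 ⇒ definite ⇒ every region one sign ⇒ single well

well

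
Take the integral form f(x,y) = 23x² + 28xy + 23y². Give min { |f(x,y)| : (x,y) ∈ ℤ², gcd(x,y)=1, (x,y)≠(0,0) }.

translate: b→-18 (≡28 mod 46), so (23,28,23)→(23,-18,18)
flip: (23,-18,18)→(18,18,23)
reduced (well bottom): (18,18,23) with a≤c, −a<b≤a
well minimum = a = 18

18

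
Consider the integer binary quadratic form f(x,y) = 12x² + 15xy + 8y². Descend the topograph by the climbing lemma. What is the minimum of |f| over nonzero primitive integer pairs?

translate: b→-9 (≡15 mod 24), so (12,15,8)→(12,-9,5)
flip: (12,-9,5)→(5,9,12)
translate: b→-1 (≡9 mod 10), so (5,9,12)→(5,-1,8)
reduced (well bottom): (5,-1,8) with a≤c, −a<b≤a
well minimum = a = 5

5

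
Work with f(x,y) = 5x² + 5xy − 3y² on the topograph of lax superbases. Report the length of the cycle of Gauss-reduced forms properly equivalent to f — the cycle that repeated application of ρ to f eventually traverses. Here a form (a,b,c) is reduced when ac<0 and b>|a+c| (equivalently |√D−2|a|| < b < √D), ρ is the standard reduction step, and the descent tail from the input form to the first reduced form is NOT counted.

D = 85, ⌊√D⌋ = 9
river: ρ → (-3,7,3)
river: ρ → (3,5,-5)
river: ρ → (-5,5,3)
river: ρ → (3,7,-3)
river: ρ → (-3,5,5)
river: ρ → (5,5,-3)
ρ-cycle length = 6 (tail of 0 descent steps not counted)

6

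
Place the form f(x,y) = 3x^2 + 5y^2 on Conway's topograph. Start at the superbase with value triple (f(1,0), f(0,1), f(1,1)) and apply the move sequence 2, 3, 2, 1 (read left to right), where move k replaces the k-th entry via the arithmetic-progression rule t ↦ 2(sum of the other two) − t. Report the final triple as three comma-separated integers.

start (3,5,8) = (f(1,0),f(0,1),f(1,1))
replace slot 2: 2·(3+8) − 5 = 17 → (3,17,8)
replace slot 3: 2·(3+17) − 8 = 32 → (3,17,32)
replace slot 2: 2·(3+32) − 17 = 53 → (3,53,32)
replace slot 1: 2·(53+32) − 3 = 167 → (167,53,32)

167,53,32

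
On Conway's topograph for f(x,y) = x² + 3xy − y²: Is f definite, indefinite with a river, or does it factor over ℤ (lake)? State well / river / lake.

D = b²−4ac = 3² − 4·1·(-1) = 13
D > 0 non-square ⇒ indefinite ⇒ periodic river

river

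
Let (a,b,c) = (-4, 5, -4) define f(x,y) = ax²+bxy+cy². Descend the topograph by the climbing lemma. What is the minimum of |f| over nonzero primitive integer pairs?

translate: b→3 (≡-5 mod 8), so (4,-5,4)→(4,3,3)
flip: (4,3,3)→(3,-3,4)
translate: b→3 (≡-3 mod 6), so (3,-3,4)→(3,3,4)
reduced (well bottom): (3,3,4) with a≤c, −a<b≤a
well minimum |f| = |-3| = 3 (negative-definite)

3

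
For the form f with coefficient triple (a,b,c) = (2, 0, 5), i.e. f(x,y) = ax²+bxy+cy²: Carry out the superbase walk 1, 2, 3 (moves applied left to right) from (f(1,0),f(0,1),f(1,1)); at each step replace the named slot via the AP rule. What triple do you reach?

start (2,5,7) = (f(1,0),f(0,1),f(1,1))
replace slot 1: 2·(5+7) − 2 = 22 → (22,5,7)
replace slot 2: 2·(22+7) − 5 = 53 → (22,53,7)
replace slot 3: 2·(22+53) − 7 = 143 → (22,53,143)

22,53,143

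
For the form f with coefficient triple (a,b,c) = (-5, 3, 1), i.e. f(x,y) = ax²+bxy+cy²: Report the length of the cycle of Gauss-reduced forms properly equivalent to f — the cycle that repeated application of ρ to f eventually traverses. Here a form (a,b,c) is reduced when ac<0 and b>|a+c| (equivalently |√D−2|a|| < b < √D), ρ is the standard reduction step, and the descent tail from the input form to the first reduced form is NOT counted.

D = 29, ⌊√D⌋ = 5
descent: ρ → (1,5,-1)  [lands on river]
river: ρ → (-1,5,1)
ρ-cycle length = 2 (tail of 1 descent step not counted)

2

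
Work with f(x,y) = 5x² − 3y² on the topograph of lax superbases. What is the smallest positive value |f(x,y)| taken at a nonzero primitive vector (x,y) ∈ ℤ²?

descent: ρ → (-3,6,2)  [lands on river]
river: ρ → (2,6,-3)
closes: descent 1, river 2
min |a| on river = 2

2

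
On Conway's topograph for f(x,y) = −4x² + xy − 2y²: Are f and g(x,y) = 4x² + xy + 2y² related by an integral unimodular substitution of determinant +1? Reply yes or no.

D₁ = -31, D₂ = -31
f is negative-definite; reduce −f:
−f: flip: (4,-1,2)→(2,1,4)
−f: reduced (well bottom): (2,1,4) with a≤c, −a<b≤a
flip sign back: reduced form of f is (-2,-1,-4)
g: flip: (4,1,2)→(2,-1,4)
g: reduced (well bottom): (2,-1,4) with a≤c, −a<b≤a
reduced forms (-2, -1, -4) vs (2, -1, 4) ⇒ inequivalent

no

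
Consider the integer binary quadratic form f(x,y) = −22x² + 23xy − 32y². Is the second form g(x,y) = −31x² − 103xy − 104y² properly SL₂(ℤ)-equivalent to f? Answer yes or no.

D₁ = -2287, D₂ = -2287
f is negative-definite; reduce −f:
−f: translate: b→21 (≡-23 mod 44), so (22,-23,32)→(22,21,31)
−f: reduced (well bottom): (22,21,31) with a≤c, −a<b≤a
flip sign back: reduced form of f is (-22,-21,-31)
g is negative-definite; reduce −g:
−g: translate: b→-21 (≡103 mod 62), so (31,103,104)→(31,-21,22)
−g: flip: (31,-21,22)→(22,21,31)
−g: reduced (well bottom): (22,21,31) with a≤c, −a<b≤a
flip sign back: reduced form of g is (-22,-21,-31)
reduced forms (-22, -21, -31) vs (-22, -21, -31) ⇒ equivalent

yes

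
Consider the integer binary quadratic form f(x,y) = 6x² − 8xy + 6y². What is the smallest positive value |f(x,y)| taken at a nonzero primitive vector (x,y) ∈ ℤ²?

translate: b→4 (≡-8 mod 12), so (6,-8,6)→(6,4,4)
flip: (6,4,4)→(4,-4,6)
translate: b→4 (≡-4 mod 8), so (4,-4,6)→(4,4,6)
reduced (well bottom): (4,4,6) with a≤c, −a<b≤a
well minimum = a = 4

4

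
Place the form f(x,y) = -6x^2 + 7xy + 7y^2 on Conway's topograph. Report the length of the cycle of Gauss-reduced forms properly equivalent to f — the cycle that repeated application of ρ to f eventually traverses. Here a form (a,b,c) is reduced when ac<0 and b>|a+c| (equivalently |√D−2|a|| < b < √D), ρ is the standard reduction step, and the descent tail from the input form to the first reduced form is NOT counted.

D = 217, ⌊√D⌋ = 14
river: ρ → (7,7,-6)
river: ρ → (-6,5,8)
river: ρ → (8,11,-3)
river: ρ → (-3,13,4)
river: ρ → (4,11,-6)
river: ρ → (-6,13,2)
river: ρ → (2,11,-12)
river: ρ → (-12,13,1)
river: ρ → (1,13,-12)
river: ρ → (-12,11,2)
river: ρ → (2,13,-6)
river: ρ → (-6,11,4)
river: ρ → (4,13,-3)
river: ρ → (-3,11,8)
river: ρ → (8,5,-6)
river: ρ → (-6,7,7)
ρ-cycle length = 16 (tail of 0 descent steps not counted)

16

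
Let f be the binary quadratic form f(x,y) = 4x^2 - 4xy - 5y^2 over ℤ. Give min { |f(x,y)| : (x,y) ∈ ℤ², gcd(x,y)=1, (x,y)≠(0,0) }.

descent: ρ → (-5,4,4)  [lands on river]
river: ρ → (4,4,-5)
river: ρ → (-5,6,3)
river: ρ → (3,6,-5)
closes: descent 1, river 4
min |a| on river = 3

3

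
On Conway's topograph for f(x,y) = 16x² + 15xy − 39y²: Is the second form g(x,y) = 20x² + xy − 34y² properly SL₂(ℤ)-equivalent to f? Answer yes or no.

D₁ = 2721, D₂ = 2721
river cycle of f (length 58): (16, 47, -8), (-8, 49, 10), (10, 51, -3), (-3, 51, 10), (10, 49, -8), (-8, 47, 16), (16, 49, -5), (-5, 51, 6), (6, 45, -29), (-29, 13, 22), … (48 more)
river cycle of g (length 58): (20, 41, -13), (-13, 37, 26), (26, 15, -24), (-24, 33, 17), (17, 35, -22), (-22, 9, 30), (30, 51, -1), (-1, 51, 30), (30, 9, -22), (-22, 35, 17), … (48 more)
cycles differ ⇒ inequivalent

no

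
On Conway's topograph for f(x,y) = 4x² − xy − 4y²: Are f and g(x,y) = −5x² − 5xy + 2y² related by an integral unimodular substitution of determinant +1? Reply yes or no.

D₁ = 65, D₂ = 65
river cycle of f (length 6): (-4, 1, 4), (4, 7, -1), (-1, 7, 4), (4, 1, -4), (-4, 7, 1), (1, 7, -4)
river cycle of g (length 6): (2, 5, -5), (-5, 5, 2), (2, 7, -2), (-2, 5, 5), (5, 5, -2), (-2, 7, 2)
cycles differ ⇒ inequivalent

no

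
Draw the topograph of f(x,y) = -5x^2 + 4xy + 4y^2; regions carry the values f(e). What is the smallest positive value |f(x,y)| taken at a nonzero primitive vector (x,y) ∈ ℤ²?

river: ρ → (4,4,-5)
river: ρ → (-5,6,3)
river: ρ → (3,6,-5)
river: ρ → (-5,4,4)
closes: descent 0, river 4
min |a| on river = 3

3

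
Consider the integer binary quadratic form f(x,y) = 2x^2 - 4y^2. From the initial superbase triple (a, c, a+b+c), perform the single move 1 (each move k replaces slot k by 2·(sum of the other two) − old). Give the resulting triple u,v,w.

start (2,-4,-2) = (f(1,0),f(0,1),f(1,1))
replace slot 1: 2·((-4)+(-2)) − 2 = -14 → (-14,-4,-2)

-14,-4,-2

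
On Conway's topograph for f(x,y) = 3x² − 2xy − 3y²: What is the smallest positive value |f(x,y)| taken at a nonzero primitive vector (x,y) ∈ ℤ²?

descent: ρ → (-3,2,3)  [lands on river]
river: ρ → (3,4,-2)
river: ρ → (-2,4,3)
river: ρ → (3,2,-3)
river: ρ → (-3,4,2)
river: ρ → (2,4,-3)
closes: descent 1, river 6
min |a| on river = 2

2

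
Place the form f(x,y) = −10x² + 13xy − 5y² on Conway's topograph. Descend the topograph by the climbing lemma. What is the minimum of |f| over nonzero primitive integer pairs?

translate: b→7 (≡-13 mod 20), so (10,-13,5)→(10,7,2)
flip: (10,7,2)→(2,-7,10)
translate: b→1 (≡-7 mod 4), so (2,-7,10)→(2,1,4)
reduced (well bottom): (2,1,4) with a≤c, −a<b≤a
well minimum |f| = |-2| = 2 (negative-definite)

2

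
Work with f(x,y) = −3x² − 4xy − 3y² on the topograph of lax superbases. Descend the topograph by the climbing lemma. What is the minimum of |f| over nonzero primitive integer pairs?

translate: b→-2 (≡4 mod 6), so (3,4,3)→(3,-2,2)
flip: (3,-2,2)→(2,2,3)
reduced (well bottom): (2,2,3) with a≤c, −a<b≤a
well minimum |f| = |-2| = 2 (negative-definite)

2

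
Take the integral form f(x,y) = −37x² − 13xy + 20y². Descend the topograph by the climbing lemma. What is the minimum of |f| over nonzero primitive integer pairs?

descent: ρ → (20,53,-4)  [lands on river]
river: ρ → (-4,51,33)
river: ρ → (33,15,-22)
river: ρ → (-22,29,26)
river: ρ → (26,23,-25)
river: ρ → (-25,27,24)
river: ρ → (24,21,-28)
river: ρ → (-28,35,17)
river: ρ → (17,33,-30)
river: ρ → (-30,27,20)
closes: descent 1, river 10
min |a| on river = 4

4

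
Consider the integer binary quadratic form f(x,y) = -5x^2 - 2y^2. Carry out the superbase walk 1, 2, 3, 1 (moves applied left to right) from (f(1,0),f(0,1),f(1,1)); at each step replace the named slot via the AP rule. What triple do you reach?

start (-5,-2,-7) = (f(1,0),f(0,1),f(1,1))
replace slot 1: 2·((-2)+(-7)) − (-5) = -13 → (-13,-2,-7)
replace slot 2: 2·((-13)+(-7)) − (-2) = -38 → (-13,-38,-7)
replace slot 3: 2·((-13)+(-38)) − (-7) = -95 → (-13,-38,-95)
replace slot 1: 2·((-38)+(-95)) − (-13) = -253 → (-253,-38,-95)

-253,-38,-95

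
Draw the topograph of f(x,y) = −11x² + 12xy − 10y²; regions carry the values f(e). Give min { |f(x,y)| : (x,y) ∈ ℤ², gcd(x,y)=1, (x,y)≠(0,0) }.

translate: b→10 (≡-12 mod 22), so (11,-12,10)→(11,10,9)
flip: (11,10,9)→(9,-10,11)
translate: b→8 (≡-10 mod 18), so (9,-10,11)→(9,8,10)
reduced (well bottom): (9,8,10) with a≤c, −a<b≤a
well minimum |f| = |-9| = 9 (negative-definite)

9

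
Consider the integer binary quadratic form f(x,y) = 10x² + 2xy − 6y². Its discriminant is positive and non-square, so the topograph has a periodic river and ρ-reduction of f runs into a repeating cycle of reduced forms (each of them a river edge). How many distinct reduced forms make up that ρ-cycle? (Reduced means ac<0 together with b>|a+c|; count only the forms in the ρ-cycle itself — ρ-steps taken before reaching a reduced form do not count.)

D = 244, ⌊√D⌋ = 15
descent: ρ → (-6,10,6)  [lands on river]
river: ρ → (6,14,-2)
river: ρ → (-2,14,6)
river: ρ → (6,10,-6)
river: ρ → (-6,14,2)
river: ρ → (2,14,-6)
ρ-cycle length = 6 (tail of 1 descent step not counted)

6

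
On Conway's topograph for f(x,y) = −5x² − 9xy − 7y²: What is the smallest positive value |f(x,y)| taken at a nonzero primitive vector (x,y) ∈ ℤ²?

translate: b→-1 (≡9 mod 10), so (5,9,7)→(5,-1,3)
flip: (5,-1,3)→(3,1,5)
reduced (well bottom): (3,1,5) with a≤c, −a<b≤a
well minimum |f| = |-3| = 3 (negative-definite)

3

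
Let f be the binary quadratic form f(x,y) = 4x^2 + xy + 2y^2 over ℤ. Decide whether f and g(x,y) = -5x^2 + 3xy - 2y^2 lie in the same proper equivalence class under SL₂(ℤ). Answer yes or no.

D₁ = -31, D₂ = -31
f: flip: (4,1,2)→(2,-1,4)
f: reduced (well bottom): (2,-1,4) with a≤c, −a<b≤a
g is negative-definite; reduce −g:
−g: flip: (5,-3,2)→(2,3,5)
−g: translate: b→-1 (≡3 mod 4), so (2,3,5)→(2,-1,4)
−g: reduced (well bottom): (2,-1,4) with a≤c, −a<b≤a
flip sign back: reduced form of g is (-2,1,-4)
reduced forms (2, -1, 4) vs (-2, 1, -4) ⇒ inequivalent

no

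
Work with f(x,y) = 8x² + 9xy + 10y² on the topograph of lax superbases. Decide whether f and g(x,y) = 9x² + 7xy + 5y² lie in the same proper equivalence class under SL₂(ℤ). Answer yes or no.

D₁ = -239, D₂ = -131
discriminants differ ⇒ not SL₂(ℤ)-equivalent

no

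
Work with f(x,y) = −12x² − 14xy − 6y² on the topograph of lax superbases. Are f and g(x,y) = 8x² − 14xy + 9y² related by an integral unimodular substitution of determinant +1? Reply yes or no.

D₁ = -92, D₂ = -92
f is negative-definite; reduce −f:
−f: translate: b→-10 (≡14 mod 24), so (12,14,6)→(12,-10,4)
−f: flip: (12,-10,4)→(4,10,12)
−f: translate: b→2 (≡10 mod 8), so (4,10,12)→(4,2,6)
−f: reduced (well bottom): (4,2,6) with a≤c, −a<b≤a
flip sign back: reduced form of f is (-4,-2,-6)
g: translate: b→2 (≡-14 mod 16), so (8,-14,9)→(8,2,3)
g: flip: (8,2,3)→(3,-2,8)
g: reduced (well bottom): (3,-2,8) with a≤c, −a<b≤a
reduced forms (-4, -2, -6) vs (3, -2, 8) ⇒ inequivalent

no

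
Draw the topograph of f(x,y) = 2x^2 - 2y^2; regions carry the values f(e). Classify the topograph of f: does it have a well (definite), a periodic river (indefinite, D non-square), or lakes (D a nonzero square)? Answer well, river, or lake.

D = b²−4ac = 0² − 4·2·(-2) = 16
D = 4² is a perfect square ⇒ form factors over ℤ ⇒ lakes

lake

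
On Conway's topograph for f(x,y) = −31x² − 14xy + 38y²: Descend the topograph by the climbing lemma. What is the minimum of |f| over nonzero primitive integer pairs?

descent: ρ → (38,14,-31)  [lands on river]
river: ρ → (-31,48,21)
river: ρ → (21,36,-43)
river: ρ → (-43,50,14)
river: ρ → (14,62,-19)
river: ρ → (-19,52,29)
river: ρ → (29,64,-7)
river: ρ → (-7,62,38)
closes: descent 1, river 8
min |a| on river = 7

7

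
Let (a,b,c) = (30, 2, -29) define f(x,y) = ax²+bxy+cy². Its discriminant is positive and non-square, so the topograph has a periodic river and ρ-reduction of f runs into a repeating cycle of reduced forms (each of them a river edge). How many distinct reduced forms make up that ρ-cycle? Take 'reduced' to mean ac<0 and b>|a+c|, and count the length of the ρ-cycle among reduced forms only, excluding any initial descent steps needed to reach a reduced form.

D = 3484, ⌊√D⌋ = 59
river: ρ → (-29,56,3)
river: ρ → (3,58,-10)
river: ρ → (-10,42,43)
river: ρ → (43,44,-9)
river: ρ → (-9,46,38)
river: ρ → (38,30,-17)
river: ρ → (-17,38,30)
river: ρ → (30,22,-25)
river: ρ → (-25,28,27)
river: ρ → (27,26,-26)
river: ρ → (-26,26,27)
river: ρ → (27,28,-25)
river: ρ → (-25,22,30)
river: ρ → (30,38,-17)
river: ρ → (-17,30,38)
river: ρ → (38,46,-9)
river: ρ → (-9,44,43)
river: ρ → (43,42,-10)
river: ρ → (-10,58,3)
river: ρ → (3,56,-29)
river: ρ → (-29,2,30)
river: ρ → (30,58,-1)
river: ρ → (-1,58,30)
river: ρ → (30,2,-29)
ρ-cycle length = 24 (tail of 0 descent steps not counted)

24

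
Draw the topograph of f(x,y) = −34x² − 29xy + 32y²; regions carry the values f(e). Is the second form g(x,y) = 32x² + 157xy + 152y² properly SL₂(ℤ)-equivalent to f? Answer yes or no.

D₁ = 5193, D₂ = 5193
river cycle of f (length 10): (32, 29, -34), (-34, 39, 27), (27, 69, -4), (-4, 67, 44), (44, 21, -27), (-27, 33, 38), (38, 43, -22), (-22, 45, 36), (36, 27, -31), (-31, 35, 32)
river cycle of g (length 10): (27, 69, -4), (-4, 67, 44), (44, 21, -27), (-27, 33, 38), (38, 43, -22), (-22, 45, 36), (36, 27, -31), (-31, 35, 32), (32, 29, -34), (-34, 39, 27)
cycles coincide ⇒ equivalent

yes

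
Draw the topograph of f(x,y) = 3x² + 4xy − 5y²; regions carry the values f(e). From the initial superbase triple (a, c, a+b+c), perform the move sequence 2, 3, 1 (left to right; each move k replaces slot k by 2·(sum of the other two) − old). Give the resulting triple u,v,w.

start (3,-5,2) = (f(1,0),f(0,1),f(1,1))
replace slot 2: 2·(3+2) − (-5) = 15 → (3,15,2)
replace slot 3: 2·(3+15) − 2 = 34 → (3,15,34)
replace slot 1: 2·(15+34) − 3 = 95 → (95,15,34)

95,15,34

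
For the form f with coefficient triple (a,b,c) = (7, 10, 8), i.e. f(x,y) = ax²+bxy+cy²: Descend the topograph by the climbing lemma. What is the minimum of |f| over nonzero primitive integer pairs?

translate: b→-4 (≡10 mod 14), so (7,10,8)→(7,-4,5)
flip: (7,-4,5)→(5,4,7)
reduced (well bottom): (5,4,7) with a≤c, −a<b≤a
well minimum = a = 5

5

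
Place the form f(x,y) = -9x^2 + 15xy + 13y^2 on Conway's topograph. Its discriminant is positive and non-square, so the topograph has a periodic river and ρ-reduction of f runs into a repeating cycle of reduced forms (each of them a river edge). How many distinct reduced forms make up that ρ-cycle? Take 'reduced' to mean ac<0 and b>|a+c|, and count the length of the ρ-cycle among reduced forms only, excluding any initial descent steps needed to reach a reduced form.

D = 693, ⌊√D⌋ = 26
river: ρ → (13,11,-11)
river: ρ → (-11,11,13)
river: ρ → (13,15,-9)
river: ρ → (-9,21,7)
river: ρ → (7,21,-9)
river: ρ → (-9,15,13)
ρ-cycle length = 6 (tail of 0 descent steps not counted)

6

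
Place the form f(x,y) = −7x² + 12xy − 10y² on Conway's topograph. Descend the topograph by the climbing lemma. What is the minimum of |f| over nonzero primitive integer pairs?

translate: b→2 (≡-12 mod 14), so (7,-12,10)→(7,2,5)
flip: (7,2,5)→(5,-2,7)
reduced (well bottom): (5,-2,7) with a≤c, −a<b≤a
well minimum |f| = |-5| = 5 (negative-definite)

5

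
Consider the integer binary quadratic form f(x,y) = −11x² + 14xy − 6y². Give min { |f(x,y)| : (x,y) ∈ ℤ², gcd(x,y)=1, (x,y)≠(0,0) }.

translate: b→8 (≡-14 mod 22), so (11,-14,6)→(11,8,3)
flip: (11,8,3)→(3,-8,11)
translate: b→-2 (≡-8 mod 6), so (3,-8,11)→(3,-2,6)
reduced (well bottom): (3,-2,6) with a≤c, −a<b≤a
well minimum |f| = |-3| = 3 (negative-definite)

3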